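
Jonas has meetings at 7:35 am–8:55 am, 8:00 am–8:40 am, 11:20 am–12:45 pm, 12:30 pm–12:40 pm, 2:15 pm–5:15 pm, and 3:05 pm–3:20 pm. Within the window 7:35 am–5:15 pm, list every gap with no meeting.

Covered (merged): 7:35 am–8:55 am, 11:20 am–12:45 pm, 2:15 pm–5:15 pm.
Uncovered inside 7:35 am–5:15 pm: 8:55 am–11:20 am, 12:45 pm–2:15 pm.

8:55 am–11:20 am, 12:45 pm–2:15 pm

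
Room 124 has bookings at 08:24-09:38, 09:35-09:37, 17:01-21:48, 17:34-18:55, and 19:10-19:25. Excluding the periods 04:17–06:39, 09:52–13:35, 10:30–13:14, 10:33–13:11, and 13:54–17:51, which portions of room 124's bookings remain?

08:24–09:38, 17:51–21:48

A, merged: 08:24–09:38, 17:01–21:48.
B, merged: 04:17–06:39, 09:52–13:35, 13:54–17:51.
08:24–09:38: nothing removed.
17:01–21:48 \ B = 17:51–21:48.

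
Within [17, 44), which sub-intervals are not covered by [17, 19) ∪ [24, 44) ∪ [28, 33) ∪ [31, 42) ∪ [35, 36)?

[19, 24)

Covered (merged): [17, 19), [24, 44).
Uncovered inside [17, 44): [19, 24).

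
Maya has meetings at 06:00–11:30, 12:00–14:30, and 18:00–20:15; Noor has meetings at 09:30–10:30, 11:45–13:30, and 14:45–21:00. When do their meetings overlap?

06:00–11:30 meets the second set on 09:30–10:30.
12:00–14:30 meets the second set on 12:00–13:30.
18:00–20:15 meets the second set on 18:00–20:15.

09:30–10:30, 12:00–13:30, 18:00–20:15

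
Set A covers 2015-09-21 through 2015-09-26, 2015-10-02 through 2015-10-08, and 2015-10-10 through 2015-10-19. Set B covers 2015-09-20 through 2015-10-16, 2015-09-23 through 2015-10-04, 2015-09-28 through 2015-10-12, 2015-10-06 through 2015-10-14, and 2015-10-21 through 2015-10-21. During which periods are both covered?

B, merged: 2015-09-20 through 2015-10-16, 2015-10-21 through 2015-10-21.
2015-09-21 through 2015-09-26 ∩ B → 2015-09-21 through 2015-09-26.
2015-10-02 through 2015-10-08 ∩ B → 2015-10-02 through 2015-10-08.
2015-10-10 through 2015-10-19 ∩ B → 2015-10-10 through 2015-10-16.

2015-09-21 through 2015-09-26, 2015-10-02 through 2015-10-08, 2015-10-10 through 2015-10-16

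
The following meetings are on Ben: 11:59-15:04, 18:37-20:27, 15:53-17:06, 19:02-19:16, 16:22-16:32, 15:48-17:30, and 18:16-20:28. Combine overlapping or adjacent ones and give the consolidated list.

Sort by start: 11:59–15:04, 15:48–17:30, 15:53–17:06, 16:22–16:32, 18:16–20:28, 18:37–20:27, 19:02–19:16.
15:48–17:30 is disjoint → start new block.
15:53–17:06 overlaps/touches 15:48–17:30 → extend to 15:48–17:30.
16:22–16:32 overlaps/touches 15:48–17:30 → extend to 15:48–17:30.
18:16–20:28 is disjoint → start new block.
18:37–20:27 overlaps/touches 18:16–20:28 → extend to 18:16–20:28.
19:02–19:16 overlaps/touches 18:16–20:28 → extend to 18:16–20:28.

11:59–15:04, 15:48–17:30, 18:16–20:28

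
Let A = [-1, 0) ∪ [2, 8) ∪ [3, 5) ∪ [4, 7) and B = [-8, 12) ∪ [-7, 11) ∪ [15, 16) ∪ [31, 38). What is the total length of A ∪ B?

Merge the first list: [-1, 0), [2, 8).
Merge the second list: [-8, 12), [15, 16), [31, 38).
A ∪ B = [-8, 12), [15, 16), [31, 38).
Total: 20 + 1 + 7 = 28.

28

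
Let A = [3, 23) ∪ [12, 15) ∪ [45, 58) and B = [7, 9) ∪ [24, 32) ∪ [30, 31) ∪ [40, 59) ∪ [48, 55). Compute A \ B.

Merge the first list: [3, 23), [45, 58).
Merge the second list: [7, 9), [24, 32), [40, 59).
[3, 23) minus B → [3, 7), [9, 23).
[45, 58): fully covered by B → removed.

[3, 7) ∪ [9, 23)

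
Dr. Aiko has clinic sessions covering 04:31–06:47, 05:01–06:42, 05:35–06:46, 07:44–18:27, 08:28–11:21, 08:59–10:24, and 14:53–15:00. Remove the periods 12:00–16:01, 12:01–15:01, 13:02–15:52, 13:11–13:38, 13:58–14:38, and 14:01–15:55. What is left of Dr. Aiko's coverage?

04:31–06:47, 07:44–12:00, 16:01–18:27

First set merges to 04:31–06:47, 07:44–18:27.
Second set merges to 12:00–16:01.
04:31–06:47: no B overlap → unchanged.
07:44–18:27 minus B → 07:44–12:00, 16:01–18:27.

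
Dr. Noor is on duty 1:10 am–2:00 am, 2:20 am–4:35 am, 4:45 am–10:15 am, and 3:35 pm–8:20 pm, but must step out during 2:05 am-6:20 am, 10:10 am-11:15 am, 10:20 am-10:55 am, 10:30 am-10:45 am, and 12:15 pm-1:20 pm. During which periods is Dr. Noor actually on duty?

Second set merges to 2:05 am–6:20 am, 10:10 am–11:15 am, 12:15 pm–1:20 pm.
1:10 am–2:00 am is untouched.
2:20 am–4:35 am lies entirely inside B → drops out.
4:45 am–10:15 am with B removed leaves 6:20 am–10:10 am.
3:35 pm–8:20 pm is untouched.

1:10 am–2:00 am, 6:20 am–10:10 am, 3:35 pm–8:20 pm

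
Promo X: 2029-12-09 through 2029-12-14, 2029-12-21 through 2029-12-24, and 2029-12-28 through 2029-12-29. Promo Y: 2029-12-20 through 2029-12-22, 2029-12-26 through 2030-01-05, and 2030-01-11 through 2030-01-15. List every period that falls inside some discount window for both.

2029-12-21 through 2029-12-22, 2029-12-28 through 2029-12-29

2029-12-09 through 2029-12-14 meets no B interval.
2029-12-21 through 2029-12-24 ∩ B → 2029-12-21 through 2029-12-22.
2029-12-28 through 2029-12-29 ∩ B → 2029-12-28 through 2029-12-29.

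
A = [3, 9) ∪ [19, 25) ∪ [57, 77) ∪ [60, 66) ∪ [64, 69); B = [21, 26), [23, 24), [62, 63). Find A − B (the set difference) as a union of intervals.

Merge the first list: [3, 9), [19, 25), [57, 77).
Merge the second list: [21, 26), [62, 63).
[3, 9): no B overlap → unchanged.
[19, 25) minus B → [19, 21).
[57, 77) minus B → [57, 62), [63, 77).

[3, 9) ∪ [19, 21) ∪ [57, 62) ∪ [63, 77)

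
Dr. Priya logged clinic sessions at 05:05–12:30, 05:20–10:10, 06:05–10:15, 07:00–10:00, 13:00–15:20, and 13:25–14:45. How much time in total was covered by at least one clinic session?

9 h 45 min

Merged: 05:05–12:30, 13:00–15:20.
Lengths: 7 h 25 min + 2 h 20 min = 9 h 45 min.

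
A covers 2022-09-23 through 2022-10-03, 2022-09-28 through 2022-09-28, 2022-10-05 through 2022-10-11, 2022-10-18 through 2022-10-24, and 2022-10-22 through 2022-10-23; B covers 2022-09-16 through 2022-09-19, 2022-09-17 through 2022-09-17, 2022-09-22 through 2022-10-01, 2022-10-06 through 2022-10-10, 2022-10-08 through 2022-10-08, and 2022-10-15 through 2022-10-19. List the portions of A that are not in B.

2022-10-02 through 2022-10-03, 2022-10-05 through 2022-10-05, 2022-10-11 through 2022-10-11, 2022-10-20 through 2022-10-24

A, merged: 2022-09-23 through 2022-10-03, 2022-10-05 through 2022-10-11, 2022-10-18 through 2022-10-24.
B, merged: 2022-09-16 through 2022-09-19, 2022-09-22 through 2022-10-01, 2022-10-06 through 2022-10-10, 2022-10-15 through 2022-10-19.
2022-09-23 through 2022-10-03 with B removed leaves 2022-10-02 through 2022-10-03.
2022-10-05 through 2022-10-11 with B removed leaves 2022-10-05 through 2022-10-05, 2022-10-11 through 2022-10-11.
2022-10-18 through 2022-10-24 with B removed leaves 2022-10-20 through 2022-10-24.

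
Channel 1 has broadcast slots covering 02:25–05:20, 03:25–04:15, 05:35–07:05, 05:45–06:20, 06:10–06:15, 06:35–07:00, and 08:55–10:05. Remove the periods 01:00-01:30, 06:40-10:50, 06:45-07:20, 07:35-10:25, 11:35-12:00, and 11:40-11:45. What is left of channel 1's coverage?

Merge the first list: 02:25-05:20, 05:35-07:05, 08:55-10:05.
Merge the second list: 01:00-01:30, 06:40-10:50, 11:35-12:00.
02:25-05:20: no B overlap → unchanged.
05:35-07:05 minus B → 05:35-06:40.
08:55-10:05: fully covered by B → removed.

02:25-05:20, 05:35-06:40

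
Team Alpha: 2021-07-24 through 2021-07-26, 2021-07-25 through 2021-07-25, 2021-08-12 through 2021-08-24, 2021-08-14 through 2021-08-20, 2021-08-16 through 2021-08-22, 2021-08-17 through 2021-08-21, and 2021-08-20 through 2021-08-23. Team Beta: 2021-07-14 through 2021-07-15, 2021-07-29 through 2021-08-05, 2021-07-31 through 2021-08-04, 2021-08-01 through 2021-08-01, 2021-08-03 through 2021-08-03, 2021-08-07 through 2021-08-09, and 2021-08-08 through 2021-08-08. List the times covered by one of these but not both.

2021-07-14 through 2021-07-15, 2021-07-24 through 2021-07-26, 2021-07-29 through 2021-08-05, 2021-08-07 through 2021-08-09, 2021-08-12 through 2021-08-24

A, merged: 2021-07-24 through 2021-07-26, 2021-08-12 through 2021-08-24.
B, merged: 2021-07-14 through 2021-07-15, 2021-07-29 through 2021-08-05, 2021-08-07 through 2021-08-09.
A but not B: 2021-07-24 through 2021-07-26, 2021-08-12 through 2021-08-24.
B but not A: 2021-07-14 through 2021-07-15, 2021-07-29 through 2021-08-05, 2021-08-07 through 2021-08-09.
Combining gives A △ B.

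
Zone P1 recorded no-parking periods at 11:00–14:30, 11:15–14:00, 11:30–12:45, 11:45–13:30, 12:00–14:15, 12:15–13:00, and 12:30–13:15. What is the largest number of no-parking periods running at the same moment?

Walk the sorted start/end points keeping a running depth.
The depth first hits 7 at 12:30.

7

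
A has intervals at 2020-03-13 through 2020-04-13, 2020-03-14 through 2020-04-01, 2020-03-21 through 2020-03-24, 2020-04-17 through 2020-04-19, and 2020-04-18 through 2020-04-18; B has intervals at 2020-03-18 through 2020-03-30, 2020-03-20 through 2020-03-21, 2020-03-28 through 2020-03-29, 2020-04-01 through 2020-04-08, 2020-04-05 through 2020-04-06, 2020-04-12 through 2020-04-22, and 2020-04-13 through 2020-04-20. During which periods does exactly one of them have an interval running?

First set merges to 2020-03-13 through 2020-04-13, 2020-04-17 through 2020-04-19.
Second set merges to 2020-03-18 through 2020-03-30, 2020-04-01 through 2020-04-08, 2020-04-12 through 2020-04-22.
Only in the first: 2020-03-13 through 2020-03-17, 2020-03-31 through 2020-03-31, 2020-04-09 through 2020-04-11.
Only in the second: 2020-04-14 through 2020-04-16, 2020-04-20 through 2020-04-22.
Together these are the periods covered by exactly one.

2020-03-13 through 2020-03-17, 2020-03-31 through 2020-03-31, 2020-04-09 through 2020-04-11, 2020-04-14 through 2020-04-16, 2020-04-20 through 2020-04-22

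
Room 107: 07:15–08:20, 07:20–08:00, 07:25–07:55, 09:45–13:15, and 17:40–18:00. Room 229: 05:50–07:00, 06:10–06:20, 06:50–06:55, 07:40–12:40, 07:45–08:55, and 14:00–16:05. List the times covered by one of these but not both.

05:50–07:00, 07:15–07:40, 08:20–09:45, 12:40–13:15, 14:00–16:05, 17:40–18:00

First set merges to 07:15–08:20, 09:45–13:15, 17:40–18:00.
Second set merges to 05:50–07:00, 07:40–12:40, 14:00–16:05.
Only in the first: 07:15–07:40, 12:40–13:15, 17:40–18:00.
Only in the second: 05:50–07:00, 08:20–09:45, 14:00–16:05.
Together these are the periods covered by exactly one.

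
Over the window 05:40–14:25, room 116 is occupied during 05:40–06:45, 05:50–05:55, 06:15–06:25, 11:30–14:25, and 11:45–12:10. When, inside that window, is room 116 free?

The merged coverage is 05:40–06:45, 11:30–14:25.
Gaps within 05:40–14:25: 06:45–11:30.

06:45–11:30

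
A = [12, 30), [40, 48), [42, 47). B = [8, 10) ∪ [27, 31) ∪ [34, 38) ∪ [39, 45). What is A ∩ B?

Merge the first list: [12, 30), [40, 48).
[12, 30) meets the second set on [27, 30).
[40, 48) meets the second set on [40, 45).

[27, 30) ∪ [40, 45)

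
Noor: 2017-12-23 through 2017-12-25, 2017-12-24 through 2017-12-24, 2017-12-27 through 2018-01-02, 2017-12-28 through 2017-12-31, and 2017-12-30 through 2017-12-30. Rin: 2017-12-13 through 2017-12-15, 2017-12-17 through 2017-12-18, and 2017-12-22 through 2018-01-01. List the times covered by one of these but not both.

Merge the first list: 2017-12-23 through 2017-12-25, 2017-12-27 through 2018-01-02.
A \ B = 2018-01-02 through 2018-01-02.
B \ A = 2017-12-13 through 2017-12-15, 2017-12-17 through 2017-12-18, 2017-12-22 through 2017-12-22, 2017-12-26 through 2017-12-26.
Union of the two gives the symmetric difference.

2017-12-13 through 2017-12-15, 2017-12-17 through 2017-12-18, 2017-12-22 through 2017-12-22, 2017-12-26 through 2017-12-26, 2018-01-02 through 2018-01-02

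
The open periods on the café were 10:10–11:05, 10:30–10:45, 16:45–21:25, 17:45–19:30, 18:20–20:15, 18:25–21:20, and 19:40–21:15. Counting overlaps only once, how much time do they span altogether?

5 h 35 min

Merged: 10:10-11:05, 16:45-21:25.
Lengths: 55 min + 4 h 40 min = 5 h 35 min.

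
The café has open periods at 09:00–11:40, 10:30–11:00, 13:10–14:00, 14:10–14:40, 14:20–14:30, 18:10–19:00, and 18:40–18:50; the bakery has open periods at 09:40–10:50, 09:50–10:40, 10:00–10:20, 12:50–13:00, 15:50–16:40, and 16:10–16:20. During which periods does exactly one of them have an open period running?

A, merged: 09:00–11:40, 13:10–14:00, 14:10–14:40, 18:10–19:00.
B, merged: 09:40–10:50, 12:50–13:00, 15:50–16:40.
A but not B: 09:00–09:40, 10:50–11:40, 13:10–14:00, 14:10–14:40, 18:10–19:00.
B but not A: 12:50–13:00, 15:50–16:40.
Combining gives A △ B.

09:00–09:40, 10:50–11:40, 12:50–13:00, 13:10–14:00, 14:10–14:40, 15:50–16:40, 18:10–19:00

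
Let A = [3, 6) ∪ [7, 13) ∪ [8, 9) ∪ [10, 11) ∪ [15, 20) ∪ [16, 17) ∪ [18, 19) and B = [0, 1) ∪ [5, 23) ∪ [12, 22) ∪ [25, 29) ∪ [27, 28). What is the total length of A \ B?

Merge the first list: [3, 6), [7, 13), [15, 20).
Merge the second list: [0, 1), [5, 23), [25, 29).
A \ B = [3, 5).
Total: 2.

2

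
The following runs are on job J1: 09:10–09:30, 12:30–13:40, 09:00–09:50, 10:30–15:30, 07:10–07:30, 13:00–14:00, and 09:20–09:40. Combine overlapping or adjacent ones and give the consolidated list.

Sort by start: 07:10–07:30, 09:00–09:50, 09:10–09:30, 09:20–09:40, 10:30–15:30, 12:30–13:40, 13:00–14:00.
09:00–09:50 is disjoint → start new block.
09:10–09:30 overlaps/touches 09:00–09:50 → extend to 09:00–09:50.
09:20–09:40 overlaps/touches 09:00–09:50 → extend to 09:00–09:50.
10:30–15:30 is disjoint → start new block.
12:30–13:40 overlaps/touches 10:30–15:30 → extend to 10:30–15:30.
13:00–14:00 overlaps/touches 10:30–15:30 → extend to 10:30–15:30.

07:10–07:30, 09:00–09:50, 10:30–15:30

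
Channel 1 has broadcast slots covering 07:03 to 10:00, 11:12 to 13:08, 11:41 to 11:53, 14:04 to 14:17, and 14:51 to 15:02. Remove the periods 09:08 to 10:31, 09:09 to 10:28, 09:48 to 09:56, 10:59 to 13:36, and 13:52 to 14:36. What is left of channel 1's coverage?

07:03–09:08, 14:51–15:02

First set merges to 07:03–10:00, 11:12–13:08, 14:04–14:17, 14:51–15:02.
Second set merges to 09:08–10:31, 10:59–13:36, 13:52–14:36.
07:03–10:00 with B removed leaves 07:03–09:08.
11:12–13:08 lies entirely inside B → drops out.
14:04–14:17 lies entirely inside B → drops out.
14:51–15:02 is untouched.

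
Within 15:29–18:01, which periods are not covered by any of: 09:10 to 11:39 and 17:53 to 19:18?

15:29–17:53

The merged coverage is 09:10–11:39, 17:53–19:18.
Uncovered inside 15:29–18:01: 15:29–17:53.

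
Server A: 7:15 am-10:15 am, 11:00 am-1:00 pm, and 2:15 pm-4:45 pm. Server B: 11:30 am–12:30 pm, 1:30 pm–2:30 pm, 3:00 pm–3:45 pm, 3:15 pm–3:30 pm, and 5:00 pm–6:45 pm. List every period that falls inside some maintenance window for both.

Merge the second list: 11:30 am–12:30 pm, 1:30 pm–2:30 pm, 3:00 pm–3:45 pm, 5:00 pm–6:45 pm.
7:15 am–10:15 am meets no B interval.
11:00 am–1:00 pm ∩ B → 11:30 am–12:30 pm.
2:15 pm–4:45 pm ∩ B → 2:15 pm–2:30 pm, 3:00 pm–3:45 pm.

11:30 am–12:30 pm, 2:15 pm–2:30 pm, 3:00 pm–3:45 pm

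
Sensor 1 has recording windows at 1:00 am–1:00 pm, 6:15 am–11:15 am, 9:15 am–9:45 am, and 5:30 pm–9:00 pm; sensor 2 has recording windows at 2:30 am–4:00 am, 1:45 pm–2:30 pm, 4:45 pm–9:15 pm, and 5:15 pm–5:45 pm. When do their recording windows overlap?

2:30 am–4:00 am, 5:30 pm–9:00 pm

A, merged: 1:00 am–1:00 pm, 5:30 pm–9:00 pm.
B, merged: 2:30 am–4:00 am, 1:45 pm–2:30 pm, 4:45 pm–9:15 pm.
1:00 am–1:00 pm meets the second set on 2:30 am–4:00 am.
5:30 pm–9:00 pm meets the second set on 5:30 pm–9:00 pm.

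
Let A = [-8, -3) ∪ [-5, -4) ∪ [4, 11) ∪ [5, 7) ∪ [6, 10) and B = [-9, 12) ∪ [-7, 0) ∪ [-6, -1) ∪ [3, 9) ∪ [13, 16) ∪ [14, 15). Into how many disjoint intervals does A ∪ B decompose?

2

First set merges to [-8, -3), [4, 11).
Second set merges to [-9, 12), [13, 16).
A ∪ B = [-9, 12), [13, 16).
That is 2 disjoint pieces.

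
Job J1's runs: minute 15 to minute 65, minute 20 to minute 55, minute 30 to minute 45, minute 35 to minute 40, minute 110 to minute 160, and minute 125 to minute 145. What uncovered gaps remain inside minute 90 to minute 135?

After merging, the occupied span is minute 15 to minute 65, minute 110 to minute 160.
Uncovered inside minute 90 to minute 135: minute 90 to minute 110.

minute 90 to minute 110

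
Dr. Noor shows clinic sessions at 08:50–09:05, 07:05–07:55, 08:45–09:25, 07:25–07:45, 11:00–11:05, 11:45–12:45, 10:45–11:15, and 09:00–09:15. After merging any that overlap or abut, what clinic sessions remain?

07:05-07:55, 08:45-09:25, 10:45-11:15, 11:45-12:45

Sort by start: 07:05-07:55, 07:25-07:45, 08:45-09:25, 08:50-09:05, 09:00-09:15, 10:45-11:15, 11:00-11:05, 11:45-12:45.
07:25-07:45 overlaps/touches 07:05-07:55 → extend to 07:05-07:55.
08:45-09:25 is disjoint → start new block.
08:50-09:05 overlaps/touches 08:45-09:25 → extend to 08:45-09:25.
09:00-09:15 overlaps/touches 08:45-09:25 → extend to 08:45-09:25.
10:45-11:15 is disjoint → start new block.
11:00-11:05 overlaps/touches 10:45-11:15 → extend to 10:45-11:15.
11:45-12:45 is disjoint → start new block.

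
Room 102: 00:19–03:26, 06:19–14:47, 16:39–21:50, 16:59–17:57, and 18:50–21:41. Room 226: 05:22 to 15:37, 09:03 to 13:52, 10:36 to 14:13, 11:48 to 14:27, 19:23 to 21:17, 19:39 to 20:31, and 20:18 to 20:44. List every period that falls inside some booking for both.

06:19–14:47, 19:23–21:17

A, merged: 00:19–03:26, 06:19–14:47, 16:39–21:50.
B, merged: 05:22–15:37, 19:23–21:17.
00:19–03:26: no overlap with the second set.
06:19–14:47 meets the second set on 06:19–14:47.
16:39–21:50 meets the second set on 19:23–21:17.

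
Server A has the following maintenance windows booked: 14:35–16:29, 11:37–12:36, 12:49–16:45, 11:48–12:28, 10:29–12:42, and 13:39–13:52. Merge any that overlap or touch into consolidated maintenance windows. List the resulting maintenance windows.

Sort by start: 10:29–12:42, 11:37–12:36, 11:48–12:28, 12:49–16:45, 13:39–13:52, 14:35–16:29.
11:37–12:36 overlaps/touches 10:29–12:42 → extend to 10:29–12:42.
11:48–12:28 overlaps/touches 10:29–12:42 → extend to 10:29–12:42.
12:49–16:45 is disjoint → start new block.
13:39–13:52 overlaps/touches 12:49–16:45 → extend to 12:49–16:45.
14:35–16:29 overlaps/touches 12:49–16:45 → extend to 12:49–16:45.

10:29–12:42, 12:49–16:45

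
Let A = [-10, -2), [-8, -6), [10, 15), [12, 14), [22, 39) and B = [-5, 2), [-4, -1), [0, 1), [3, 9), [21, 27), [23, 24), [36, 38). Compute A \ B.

[-10, -5) ∪ [10, 15) ∪ [27, 36) ∪ [38, 39)

A, merged: [-10, -2), [10, 15), [22, 39).
B, merged: [-5, 2), [3, 9), [21, 27), [36, 38).
[-10, -2) \ B = [-10, -5).
[10, 15): nothing removed.
[22, 39) \ B = [27, 36), [38, 39).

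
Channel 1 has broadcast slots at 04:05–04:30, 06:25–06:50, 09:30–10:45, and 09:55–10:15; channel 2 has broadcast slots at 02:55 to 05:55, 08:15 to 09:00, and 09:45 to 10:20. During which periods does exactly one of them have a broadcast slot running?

Merge the first list: 04:05–04:30, 06:25–06:50, 09:30–10:45.
Only in the first: 06:25–06:50, 09:30–09:45, 10:20–10:45.
Only in the second: 02:55–04:05, 04:30–05:55, 08:15–09:00.
Together these are the periods covered by exactly one.

02:55–04:05, 04:30–05:55, 06:25–06:50, 08:15–09:00, 09:30–09:45, 10:20–10:45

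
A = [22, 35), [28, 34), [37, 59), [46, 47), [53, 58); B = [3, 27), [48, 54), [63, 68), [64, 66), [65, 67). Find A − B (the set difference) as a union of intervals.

[27, 35) ∪ [37, 48) ∪ [54, 59)

First set merges to [22, 35), [37, 59).
Second set merges to [3, 27), [48, 54), [63, 68).
[22, 35) with B removed leaves [27, 35).
[37, 59) with B removed leaves [37, 48), [54, 59).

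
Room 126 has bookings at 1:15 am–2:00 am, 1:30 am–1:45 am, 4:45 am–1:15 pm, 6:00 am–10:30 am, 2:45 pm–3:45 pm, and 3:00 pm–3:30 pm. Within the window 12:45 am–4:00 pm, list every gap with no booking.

12:45 am-1:15 am, 2:00 am-4:45 am, 1:15 pm-2:45 pm, 3:45 pm-4:00 pm

After merging, the occupied span is 1:15 am-2:00 am, 4:45 am-1:15 pm, 2:45 pm-3:45 pm.
Uncovered inside 12:45 am-4:00 pm: 12:45 am-1:15 am, 2:00 am-4:45 am, 1:15 pm-2:45 pm, 3:45 pm-4:00 pm.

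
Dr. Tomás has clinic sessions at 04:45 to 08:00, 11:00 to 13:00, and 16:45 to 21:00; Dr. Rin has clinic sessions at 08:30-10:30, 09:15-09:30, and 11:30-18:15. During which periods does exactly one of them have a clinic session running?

04:45–08:00, 08:30–10:30, 11:00–11:30, 13:00–16:45, 18:15–21:00

B, merged: 08:30–10:30, 11:30–18:15.
Only in the first: 04:45–08:00, 11:00–11:30, 18:15–21:00.
Only in the second: 08:30–10:30, 13:00–16:45.
Together these are the periods covered by exactly one.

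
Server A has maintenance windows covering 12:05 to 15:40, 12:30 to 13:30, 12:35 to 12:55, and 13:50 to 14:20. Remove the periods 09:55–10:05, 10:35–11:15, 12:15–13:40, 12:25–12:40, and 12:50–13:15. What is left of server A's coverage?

12:05–12:15, 13:40–15:40

Merge the first list: 12:05–15:40.
Merge the second list: 09:55–10:05, 10:35–11:15, 12:15–13:40.
12:05–15:40 with B removed leaves 12:05–12:15, 13:40–15:40.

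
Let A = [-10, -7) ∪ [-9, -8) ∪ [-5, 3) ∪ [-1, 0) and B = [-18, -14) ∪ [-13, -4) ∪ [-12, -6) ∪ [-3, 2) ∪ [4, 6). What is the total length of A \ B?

A, merged: [-10, -7), [-5, 3).
B, merged: [-18, -14), [-13, -4), [-3, 2), [4, 6).
A \ B = [-4, -3), [2, 3).
Total: 1 + 1 = 2.

2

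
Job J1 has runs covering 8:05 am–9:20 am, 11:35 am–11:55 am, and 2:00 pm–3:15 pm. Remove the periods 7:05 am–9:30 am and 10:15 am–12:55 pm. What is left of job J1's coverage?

2:00 pm–3:15 pm

8:05 am–9:20 am: entirely removed.
11:35 am–11:55 am: entirely removed.
2:00 pm–3:15 pm: nothing removed.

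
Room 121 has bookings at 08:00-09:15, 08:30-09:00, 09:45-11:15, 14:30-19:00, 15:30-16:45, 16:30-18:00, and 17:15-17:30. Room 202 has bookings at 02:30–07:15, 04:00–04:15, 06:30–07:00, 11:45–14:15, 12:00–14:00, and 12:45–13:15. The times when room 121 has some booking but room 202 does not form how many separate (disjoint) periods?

3

A, merged: 08:00–09:15, 09:45–11:15, 14:30–19:00.
B, merged: 02:30–07:15, 11:45–14:15.
A \ B = 08:00–09:15, 09:45–11:15, 14:30–19:00.
That is 3 disjoint pieces.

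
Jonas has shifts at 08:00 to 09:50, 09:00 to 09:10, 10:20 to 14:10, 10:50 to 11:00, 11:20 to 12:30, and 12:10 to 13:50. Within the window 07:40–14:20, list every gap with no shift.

The merged coverage is 08:00–09:50, 10:20–14:10.
Uncovered inside 07:40–14:20: 07:40–08:00, 09:50–10:20, 14:10–14:20.

07:40–08:00, 09:50–10:20, 14:10–14:20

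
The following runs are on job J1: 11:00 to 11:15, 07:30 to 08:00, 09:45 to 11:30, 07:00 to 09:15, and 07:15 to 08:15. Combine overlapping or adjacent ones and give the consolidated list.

07:00–09:15, 09:45–11:30

Sort by start: 07:00–09:15, 07:15–08:15, 07:30–08:00, 09:45–11:30, 11:00–11:15.
07:15–08:15 overlaps/touches 07:00–09:15 → extend to 07:00–09:15.
07:30–08:00 overlaps/touches 07:00–09:15 → extend to 07:00–09:15.
09:45–11:30 is disjoint → start new block.
11:00–11:15 overlaps/touches 09:45–11:30 → extend to 09:45–11:30.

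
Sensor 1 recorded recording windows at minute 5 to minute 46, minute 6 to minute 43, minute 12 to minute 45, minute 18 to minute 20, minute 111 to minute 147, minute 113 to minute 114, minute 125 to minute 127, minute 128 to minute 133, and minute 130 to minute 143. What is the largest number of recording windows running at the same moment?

Sweep endpoints in order; track running count of active intervals.
Peak of 4 reached at minute 18.

4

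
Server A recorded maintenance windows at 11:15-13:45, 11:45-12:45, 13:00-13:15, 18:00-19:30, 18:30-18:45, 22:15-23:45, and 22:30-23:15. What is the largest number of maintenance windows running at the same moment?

At 11:45, 2 of the intervals are simultaneously active.
No point has more.

2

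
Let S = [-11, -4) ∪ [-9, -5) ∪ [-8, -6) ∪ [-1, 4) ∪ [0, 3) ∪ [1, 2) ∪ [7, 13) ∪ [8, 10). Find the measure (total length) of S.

18

Merged: [-11, -4), [-1, 4), [7, 13).
Lengths: 7 + 5 + 6 = 18.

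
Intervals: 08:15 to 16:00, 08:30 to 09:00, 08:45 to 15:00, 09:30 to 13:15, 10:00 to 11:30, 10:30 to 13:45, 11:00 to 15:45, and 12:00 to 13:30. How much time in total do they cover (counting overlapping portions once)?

7 h 45 min

Merged: 08:15-16:00.
Length: 7 h 45 min.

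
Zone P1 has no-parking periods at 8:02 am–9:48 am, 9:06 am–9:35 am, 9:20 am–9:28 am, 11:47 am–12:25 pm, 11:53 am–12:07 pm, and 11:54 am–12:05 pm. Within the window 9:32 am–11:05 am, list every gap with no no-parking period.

9:48 am–11:05 am

The merged coverage is 8:02 am–9:48 am, 11:47 am–12:25 pm.
Uncovered inside 9:32 am–11:05 am: 9:48 am–11:05 am.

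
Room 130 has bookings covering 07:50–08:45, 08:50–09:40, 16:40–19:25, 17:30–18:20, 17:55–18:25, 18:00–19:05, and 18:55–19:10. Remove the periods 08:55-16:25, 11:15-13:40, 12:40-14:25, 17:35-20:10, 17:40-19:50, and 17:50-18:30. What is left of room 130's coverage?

First set merges to 07:50–08:45, 08:50–09:40, 16:40–19:25.
Second set merges to 08:55–16:25, 17:35–20:10.
07:50–08:45: nothing removed.
08:50–09:40 \ B = 08:50–08:55.
16:40–19:25 \ B = 16:40–17:35.

07:50–08:45, 08:50–08:55, 16:40–17:35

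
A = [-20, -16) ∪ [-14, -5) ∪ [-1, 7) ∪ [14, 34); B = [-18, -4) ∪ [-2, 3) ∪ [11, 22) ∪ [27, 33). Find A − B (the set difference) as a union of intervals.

[-20, -16) \ B = [-20, -18).
[-14, -5): entirely removed.
[-1, 7) \ B = [3, 7).
[14, 34) \ B = [22, 27), [33, 34).

[-20, -18) ∪ [3, 7) ∪ [22, 27) ∪ [33, 34)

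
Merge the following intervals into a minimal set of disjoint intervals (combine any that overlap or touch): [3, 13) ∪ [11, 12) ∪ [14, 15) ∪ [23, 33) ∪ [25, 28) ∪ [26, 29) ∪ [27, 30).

[11, 12) overlaps/touches [3, 13) → extend to [3, 13).
[14, 15) is disjoint → start new block.
[23, 33) is disjoint → start new block.
[25, 28) overlaps/touches [23, 33) → extend to [23, 33).
[26, 29) overlaps/touches [23, 33) → extend to [23, 33).
[27, 30) overlaps/touches [23, 33) → extend to [23, 33).

[3, 13) ∪ [14, 15) ∪ [23, 33)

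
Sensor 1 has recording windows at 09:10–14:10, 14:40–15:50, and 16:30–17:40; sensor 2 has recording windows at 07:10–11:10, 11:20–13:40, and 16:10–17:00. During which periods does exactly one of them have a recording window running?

07:10–09:10, 11:10–11:20, 13:40–14:10, 14:40–15:50, 16:10–16:30, 17:00–17:40

A but not B: 11:10–11:20, 13:40–14:10, 14:40–15:50, 17:00–17:40.
B but not A: 07:10–09:10, 16:10–16:30.
Combining gives A △ B.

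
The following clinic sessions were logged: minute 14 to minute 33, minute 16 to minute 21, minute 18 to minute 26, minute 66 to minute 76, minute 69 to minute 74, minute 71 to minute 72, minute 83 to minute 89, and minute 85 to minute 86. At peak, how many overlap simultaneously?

At minute 18, 3 of the intervals are simultaneously active.
No point has more.

3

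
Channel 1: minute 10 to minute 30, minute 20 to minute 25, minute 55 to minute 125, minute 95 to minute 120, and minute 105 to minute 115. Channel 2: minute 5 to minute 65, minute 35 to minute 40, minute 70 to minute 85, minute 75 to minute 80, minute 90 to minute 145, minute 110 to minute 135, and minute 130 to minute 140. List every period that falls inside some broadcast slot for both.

minute 10 to minute 30, minute 55 to minute 65, minute 70 to minute 85, minute 90 to minute 125

First set merges to minute 10 to minute 30, minute 55 to minute 125.
Second set merges to minute 5 to minute 65, minute 70 to minute 85, minute 90 to minute 145.
minute 10 to minute 30 overlaps B on minute 10 to minute 30.
minute 55 to minute 125 overlaps B on minute 55 to minute 65, minute 70 to minute 85, minute 90 to minute 125.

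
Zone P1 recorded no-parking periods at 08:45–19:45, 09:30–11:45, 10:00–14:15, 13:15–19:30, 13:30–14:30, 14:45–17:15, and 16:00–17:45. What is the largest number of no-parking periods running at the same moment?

4

Walk the sorted start/end points keeping a running depth.
The depth first hits 4 at 13:30.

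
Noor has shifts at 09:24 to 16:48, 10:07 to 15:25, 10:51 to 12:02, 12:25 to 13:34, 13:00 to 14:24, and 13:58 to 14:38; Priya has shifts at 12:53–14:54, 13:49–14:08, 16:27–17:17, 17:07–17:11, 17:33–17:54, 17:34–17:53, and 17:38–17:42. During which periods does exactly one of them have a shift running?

09:24–12:53, 14:54–16:27, 16:48–17:17, 17:33–17:54

First set merges to 09:24–16:48.
Second set merges to 12:53–14:54, 16:27–17:17, 17:33–17:54.
A \ B = 09:24–12:53, 14:54–16:27.
B \ A = 16:48–17:17, 17:33–17:54.
Union of the two gives the symmetric difference.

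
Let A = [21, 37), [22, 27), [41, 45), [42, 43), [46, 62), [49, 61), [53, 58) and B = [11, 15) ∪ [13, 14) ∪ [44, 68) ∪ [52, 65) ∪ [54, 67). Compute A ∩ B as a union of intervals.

First set merges to [21, 37), [41, 45), [46, 62).
Second set merges to [11, 15), [44, 68).
[21, 37) meets no B interval.
[41, 45) ∩ B → [44, 45).
[46, 62) ∩ B → [46, 62).

[44, 45) ∪ [46, 62)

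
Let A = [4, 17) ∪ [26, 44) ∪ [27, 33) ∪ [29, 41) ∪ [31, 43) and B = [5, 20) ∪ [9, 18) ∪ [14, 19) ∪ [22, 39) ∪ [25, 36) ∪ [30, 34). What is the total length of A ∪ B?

38

First set merges to [4, 17), [26, 44).
Second set merges to [5, 20), [22, 39).
A ∪ B = [4, 20), [22, 44).
Total: 16 + 22 = 38.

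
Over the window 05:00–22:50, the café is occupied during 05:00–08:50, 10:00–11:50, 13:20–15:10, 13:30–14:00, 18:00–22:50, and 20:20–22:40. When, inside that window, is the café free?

After merging, the occupied span is 05:00–08:50, 10:00–11:50, 13:20–15:10, 18:00–22:50.
Gaps within 05:00–22:50: 08:50–10:00, 11:50–13:20, 15:10–18:00.

08:50–10:00, 11:50–13:20, 15:10–18:00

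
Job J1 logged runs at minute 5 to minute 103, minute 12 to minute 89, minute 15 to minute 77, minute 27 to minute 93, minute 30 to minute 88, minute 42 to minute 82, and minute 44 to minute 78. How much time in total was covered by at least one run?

98 minutes

Merged: minute 5 to minute 103.
Length: 98 minutes.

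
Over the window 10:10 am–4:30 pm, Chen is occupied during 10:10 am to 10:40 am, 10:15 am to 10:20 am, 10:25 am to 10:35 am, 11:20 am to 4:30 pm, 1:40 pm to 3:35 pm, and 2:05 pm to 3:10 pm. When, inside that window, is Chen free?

10:40 am–11:20 am

Covered (merged): 10:10 am–10:40 am, 11:20 am–4:30 pm.
Uncovered inside 10:10 am–4:30 pm: 10:40 am–11:20 am.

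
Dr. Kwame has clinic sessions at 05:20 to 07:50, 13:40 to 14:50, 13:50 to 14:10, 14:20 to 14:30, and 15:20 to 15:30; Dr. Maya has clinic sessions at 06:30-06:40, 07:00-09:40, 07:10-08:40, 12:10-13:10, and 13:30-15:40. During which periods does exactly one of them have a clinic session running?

05:20–06:30, 06:40–07:00, 07:50–09:40, 12:10–13:10, 13:30–13:40, 14:50–15:20, 15:30–15:40

First set merges to 05:20–07:50, 13:40–14:50, 15:20–15:30.
Second set merges to 06:30–06:40, 07:00–09:40, 12:10–13:10, 13:30–15:40.
A but not B: 05:20–06:30, 06:40–07:00.
B but not A: 07:50–09:40, 12:10–13:10, 13:30–13:40, 14:50–15:20, 15:30–15:40.
Combining gives A △ B.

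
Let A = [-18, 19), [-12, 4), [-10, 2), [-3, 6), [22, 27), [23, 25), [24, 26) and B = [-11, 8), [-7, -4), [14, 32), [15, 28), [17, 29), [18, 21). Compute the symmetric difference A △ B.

[-18, -11) ∪ [8, 14) ∪ [19, 22) ∪ [27, 32)

A, merged: [-18, 19), [22, 27).
B, merged: [-11, 8), [14, 32).
Only in the first: [-18, -11), [8, 14).
Only in the second: [19, 22), [27, 32).
Together these are the periods covered by exactly one.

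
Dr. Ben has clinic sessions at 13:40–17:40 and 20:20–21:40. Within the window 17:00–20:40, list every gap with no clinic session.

17:40-20:20

The merged coverage is 13:40-17:40, 20:20-21:40.
Gaps within 17:00-20:40: 17:40-20:20.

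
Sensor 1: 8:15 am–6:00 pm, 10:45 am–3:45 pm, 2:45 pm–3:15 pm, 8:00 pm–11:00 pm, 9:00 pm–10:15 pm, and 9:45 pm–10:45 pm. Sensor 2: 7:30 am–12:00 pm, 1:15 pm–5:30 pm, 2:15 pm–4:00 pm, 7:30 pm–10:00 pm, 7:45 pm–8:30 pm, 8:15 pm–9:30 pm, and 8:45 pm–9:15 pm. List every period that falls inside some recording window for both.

8:15 am–12:00 pm, 1:15 pm–5:30 pm, 8:00 pm–10:00 pm

A, merged: 8:15 am–6:00 pm, 8:00 pm–11:00 pm.
B, merged: 7:30 am–12:00 pm, 1:15 pm–5:30 pm, 7:30 pm–10:00 pm.
8:15 am–6:00 pm ∩ B → 8:15 am–12:00 pm, 1:15 pm–5:30 pm.
8:00 pm–11:00 pm ∩ B → 8:00 pm–10:00 pm.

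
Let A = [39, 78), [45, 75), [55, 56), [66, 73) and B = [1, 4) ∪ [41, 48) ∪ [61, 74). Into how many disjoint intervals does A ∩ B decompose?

2

First set merges to [39, 78).
A ∩ B = [41, 48), [61, 74).
That is 2 disjoint pieces.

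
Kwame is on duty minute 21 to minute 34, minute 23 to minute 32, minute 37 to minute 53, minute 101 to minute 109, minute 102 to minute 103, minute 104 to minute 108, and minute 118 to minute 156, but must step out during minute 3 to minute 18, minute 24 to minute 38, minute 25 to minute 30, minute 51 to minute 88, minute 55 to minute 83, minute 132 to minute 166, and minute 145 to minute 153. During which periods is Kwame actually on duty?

A, merged: minute 21 to minute 34, minute 37 to minute 53, minute 101 to minute 109, minute 118 to minute 156.
B, merged: minute 3 to minute 18, minute 24 to minute 38, minute 51 to minute 88, minute 132 to minute 166.
minute 21 to minute 34 \ B = minute 21 to minute 24.
minute 37 to minute 53 \ B = minute 38 to minute 51.
minute 101 to minute 109: nothing removed.
minute 118 to minute 156 \ B = minute 118 to minute 132.

minute 21 to minute 24, minute 38 to minute 51, minute 101 to minute 109, minute 118 to minute 132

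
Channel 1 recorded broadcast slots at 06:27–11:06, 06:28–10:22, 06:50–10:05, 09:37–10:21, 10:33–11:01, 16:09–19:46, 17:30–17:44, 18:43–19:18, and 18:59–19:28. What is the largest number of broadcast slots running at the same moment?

Sweep endpoints in order; track running count of active intervals.
Peak of 4 reached at 09:37.

4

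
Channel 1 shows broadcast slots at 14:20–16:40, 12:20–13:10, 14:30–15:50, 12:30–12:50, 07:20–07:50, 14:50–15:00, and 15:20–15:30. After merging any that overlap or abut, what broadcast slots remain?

Sort by start: 07:20-07:50, 12:20-13:10, 12:30-12:50, 14:20-16:40, 14:30-15:50, 14:50-15:00, 15:20-15:30.
12:20-13:10 is disjoint → start new block.
12:30-12:50 overlaps/touches 12:20-13:10 → extend to 12:20-13:10.
14:20-16:40 is disjoint → start new block.
14:30-15:50 overlaps/touches 14:20-16:40 → extend to 14:20-16:40.
14:50-15:00 overlaps/touches 14:20-16:40 → extend to 14:20-16:40.
15:20-15:30 overlaps/touches 14:20-16:40 → extend to 14:20-16:40.

07:20-07:50, 12:20-13:10, 14:20-16:40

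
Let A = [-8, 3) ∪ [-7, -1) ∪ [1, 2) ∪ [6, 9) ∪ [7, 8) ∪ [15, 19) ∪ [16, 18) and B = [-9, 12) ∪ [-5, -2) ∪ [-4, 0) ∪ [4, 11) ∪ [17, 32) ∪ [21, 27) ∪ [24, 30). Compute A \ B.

A, merged: [-8, 3), [6, 9), [15, 19).
B, merged: [-9, 12), [17, 32).
[-8, 3) lies entirely inside B → drops out.
[6, 9) lies entirely inside B → drops out.
[15, 19) with B removed leaves [15, 17).

[15, 17)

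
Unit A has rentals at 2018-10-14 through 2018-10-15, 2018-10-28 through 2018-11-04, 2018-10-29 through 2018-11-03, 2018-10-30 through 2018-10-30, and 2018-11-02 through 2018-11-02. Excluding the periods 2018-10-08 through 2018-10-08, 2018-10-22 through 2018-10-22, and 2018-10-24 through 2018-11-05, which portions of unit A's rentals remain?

Merge the first list: 2018-10-14 through 2018-10-15, 2018-10-28 through 2018-11-04.
2018-10-14 through 2018-10-15: nothing removed.
2018-10-28 through 2018-11-04: entirely removed.

2018-10-14 through 2018-10-15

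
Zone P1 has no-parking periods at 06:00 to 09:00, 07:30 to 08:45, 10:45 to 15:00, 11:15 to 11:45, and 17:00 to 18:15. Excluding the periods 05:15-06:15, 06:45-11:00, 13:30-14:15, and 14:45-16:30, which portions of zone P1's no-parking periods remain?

06:15-06:45, 11:00-13:30, 14:15-14:45, 17:00-18:15

Merge the first list: 06:00-09:00, 10:45-15:00, 17:00-18:15.
06:00-09:00 \ B = 06:15-06:45.
10:45-15:00 \ B = 11:00-13:30, 14:15-14:45.
17:00-18:15: nothing removed.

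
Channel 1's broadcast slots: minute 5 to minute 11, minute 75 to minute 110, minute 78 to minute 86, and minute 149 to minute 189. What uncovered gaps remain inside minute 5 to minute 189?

minute 11 to minute 75, minute 110 to minute 149

After merging, the occupied span is minute 5 to minute 11, minute 75 to minute 110, minute 149 to minute 189.
Complement within minute 5 to minute 189: minute 11 to minute 75, minute 110 to minute 149.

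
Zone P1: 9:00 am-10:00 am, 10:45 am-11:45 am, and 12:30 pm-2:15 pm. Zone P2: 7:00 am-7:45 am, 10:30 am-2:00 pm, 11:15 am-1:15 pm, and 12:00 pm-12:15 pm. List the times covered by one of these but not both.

B, merged: 7:00 am-7:45 am, 10:30 am-2:00 pm.
A but not B: 9:00 am-10:00 am, 2:00 pm-2:15 pm.
B but not A: 7:00 am-7:45 am, 10:30 am-10:45 am, 11:45 am-12:30 pm.
Combining gives A △ B.

7:00 am-7:45 am, 9:00 am-10:00 am, 10:30 am-10:45 am, 11:45 am-12:30 pm, 2:00 pm-2:15 pm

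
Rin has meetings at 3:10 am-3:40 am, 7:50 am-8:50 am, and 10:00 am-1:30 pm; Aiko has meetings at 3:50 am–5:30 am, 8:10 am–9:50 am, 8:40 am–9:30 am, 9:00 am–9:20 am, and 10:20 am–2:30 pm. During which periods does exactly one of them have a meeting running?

3:10 am-3:40 am, 3:50 am-5:30 am, 7:50 am-8:10 am, 8:50 am-9:50 am, 10:00 am-10:20 am, 1:30 pm-2:30 pm

Second set merges to 3:50 am-5:30 am, 8:10 am-9:50 am, 10:20 am-2:30 pm.
Only in the first: 3:10 am-3:40 am, 7:50 am-8:10 am, 10:00 am-10:20 am.
Only in the second: 3:50 am-5:30 am, 8:50 am-9:50 am, 1:30 pm-2:30 pm.
Together these are the periods covered by exactly one.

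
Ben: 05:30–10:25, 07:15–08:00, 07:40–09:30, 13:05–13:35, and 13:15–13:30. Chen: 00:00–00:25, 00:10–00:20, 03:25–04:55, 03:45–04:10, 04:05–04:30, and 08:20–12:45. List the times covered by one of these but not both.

Merge the first list: 05:30–10:25, 13:05–13:35.
Merge the second list: 00:00–00:25, 03:25–04:55, 08:20–12:45.
A \ B = 05:30–08:20, 13:05–13:35.
B \ A = 00:00–00:25, 03:25–04:55, 10:25–12:45.
Union of the two gives the symmetric difference.

00:00–00:25, 03:25–04:55, 05:30–08:20, 10:25–12:45, 13:05–13:35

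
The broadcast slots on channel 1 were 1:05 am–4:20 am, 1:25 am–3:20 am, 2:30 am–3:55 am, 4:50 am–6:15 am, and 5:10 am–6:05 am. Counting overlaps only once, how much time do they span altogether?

Merged: 1:05 am–4:20 am, 4:50 am–6:15 am.
Lengths: 3 h 15 min + 1 h 25 min = 4 h 40 min.

4 h 40 min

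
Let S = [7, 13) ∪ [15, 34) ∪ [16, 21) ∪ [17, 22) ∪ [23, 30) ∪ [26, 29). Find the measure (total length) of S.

25

Merged: [7, 13), [15, 34).
Lengths: 6 + 19 = 25.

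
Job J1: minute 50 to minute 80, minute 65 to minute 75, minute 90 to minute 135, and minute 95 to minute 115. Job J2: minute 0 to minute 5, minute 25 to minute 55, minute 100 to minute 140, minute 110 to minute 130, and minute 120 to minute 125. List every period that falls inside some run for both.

minute 50 to minute 55, minute 100 to minute 135

Merge the first list: minute 50 to minute 80, minute 90 to minute 135.
Merge the second list: minute 0 to minute 5, minute 25 to minute 55, minute 100 to minute 140.
minute 50 to minute 80 ∩ B → minute 50 to minute 55.
minute 90 to minute 135 ∩ B → minute 100 to minute 135.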